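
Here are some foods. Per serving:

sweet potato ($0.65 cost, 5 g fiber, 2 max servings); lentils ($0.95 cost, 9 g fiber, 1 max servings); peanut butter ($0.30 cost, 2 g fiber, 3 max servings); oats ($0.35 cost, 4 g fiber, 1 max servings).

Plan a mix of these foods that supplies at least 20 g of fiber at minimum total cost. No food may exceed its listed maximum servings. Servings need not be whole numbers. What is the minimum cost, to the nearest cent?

Cost per g of fiber: oats $0.0875, lentils $0.1056, sweet potato $0.1300, peanut butter $0.1500.
Take 1 serving of oats: +4.0 g fiber for $0.35 (total $0.35, still need 16.0 g).
Take 1 serving of lentils: +9.0 g fiber for $0.95 (total $1.30, still need 7.0 g).
Take 1.4 servings of sweet potato: +7.0 g fiber for $0.91 (total $2.21, still need 0.0 g).
Filling from the cheapest source first is optimal under one linear minimum: $2.21.

$2.21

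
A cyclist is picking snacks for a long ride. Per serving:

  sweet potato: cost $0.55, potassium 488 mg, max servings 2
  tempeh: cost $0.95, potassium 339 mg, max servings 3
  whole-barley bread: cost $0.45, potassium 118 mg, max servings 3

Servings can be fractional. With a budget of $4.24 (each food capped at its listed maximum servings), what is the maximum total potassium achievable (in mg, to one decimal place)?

2069.0 mg

Potassium per dollar: sweet potato 887.3, tempeh 356.8, whole-barley bread 262.2.
Take 2 servings of sweet potato: spends $1.10, +976.0 mg potassium (running total 976.0 mg).
Take 3 servings of tempeh: spends $2.85, +1017.0 mg potassium (running total 1993.0 mg).
Take 0.6444 servings of whole-barley bread: spends $0.29, +76.0 mg potassium (running total 2069.0 mg).
Filling greedily by potassium-per-dollar is optimal for one linear limit, giving 2069.0 mg.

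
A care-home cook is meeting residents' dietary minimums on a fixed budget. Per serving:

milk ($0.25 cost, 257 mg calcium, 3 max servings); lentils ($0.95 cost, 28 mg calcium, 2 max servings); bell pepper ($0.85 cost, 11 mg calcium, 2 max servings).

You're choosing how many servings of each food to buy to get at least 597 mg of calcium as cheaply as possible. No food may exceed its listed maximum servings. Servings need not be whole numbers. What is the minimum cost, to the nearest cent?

Cost per mg of calcium: milk $0.0010, lentils $0.0339, bell pepper $0.0773.
Take 2.323 servings of milk: +597.0 mg calcium for $0.58 (total $0.58, still need 0.0 mg).
Greedy by cheapest-per-mg is optimal for a single linear constraint, so the minimum cost is $0.58.

$0.58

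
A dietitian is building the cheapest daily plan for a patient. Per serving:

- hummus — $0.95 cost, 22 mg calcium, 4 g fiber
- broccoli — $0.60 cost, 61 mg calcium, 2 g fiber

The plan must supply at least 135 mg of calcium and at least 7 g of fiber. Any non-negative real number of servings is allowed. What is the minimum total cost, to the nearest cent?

$1.90

The cheapest plan sits at a corner of the feasible region — with two constraints it uses at most two foods.
hummus only: max(135/22, 7/4) = 6.136 servings → $5.83.
broccoli only: max(135/61, 7/2) = 3.5 servings → $2.10.
hummus + broccoli with both tight: 0.785 servings and 1.93 servings → $1.90.
So the least-cost plan costs $1.90.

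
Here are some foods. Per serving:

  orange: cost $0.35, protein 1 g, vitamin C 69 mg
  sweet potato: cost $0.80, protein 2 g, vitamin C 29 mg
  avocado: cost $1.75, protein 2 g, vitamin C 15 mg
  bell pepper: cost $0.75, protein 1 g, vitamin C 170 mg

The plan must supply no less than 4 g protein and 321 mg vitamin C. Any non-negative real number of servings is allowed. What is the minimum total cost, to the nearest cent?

$1.58

orange only: max(4/1, 321/69) = 4.652 servings → $1.63.
sweet potato only: max(4/2, 321/29) = 11.07 servings → $8.86.
avocado only: max(4/2, 321/15) = 21.4 servings → $37.45.
bell pepper only: max(4/1, 321/170) = 4 servings → $3.00.
orange + sweet potato: the both-tight solution has a negative serving — not a feasible corner.
orange + avocado: the both-tight solution has a negative serving — not a feasible corner.
orange + bell pepper with both tight: 3.554 servings and 0.4455 servings → $1.58.
sweet potato + avocado with both targets exact would need a negative amount; discard.
sweet potato + bell pepper with both tight: 1.154 servings and 1.691 servings → $2.19.
avocado + bell pepper with both tight: 1.105 servings and 1.791 servings → $3.28.
The minimum over all feasible corners is $1.58.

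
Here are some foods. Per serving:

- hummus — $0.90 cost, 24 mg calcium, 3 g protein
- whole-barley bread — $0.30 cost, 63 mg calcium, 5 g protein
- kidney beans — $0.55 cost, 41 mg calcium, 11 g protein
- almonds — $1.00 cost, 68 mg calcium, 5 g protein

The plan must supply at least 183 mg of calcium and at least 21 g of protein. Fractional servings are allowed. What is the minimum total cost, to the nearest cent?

$1.17

A basic optimal solution has at most two foods positive. Try each food alone and each pair with both targets met exactly.
hummus only: max(183/24, 21/3) = 7.625 servings → $6.86.
whole-barley bread only: max(183/63, 21/5) = 4.2 servings → $1.26.
kidney beans only: max(183/41, 21/11) = 4.463 servings → $2.45.
almonds only: max(183/68, 21/5) = 4.2 servings → $4.20.
hummus + whole-barley bread with both tight: 5.913 servings and 0.6522 servings → $5.52.
hummus + kidney beans with both targets exact would need a negative amount; discard.
hummus + almonds with both tight: 6.107 servings and 0.5357 servings → $6.03.
whole-barley bread + kidney beans with both tight: 2.361 servings and 0.8361 servings → $1.17.
whole-barley bread + almonds: intersection lies outside the first quadrant.
kidney beans + almonds with both tight: 0.9448 servings and 2.122 servings → $2.64.
So the least-cost plan costs $1.17.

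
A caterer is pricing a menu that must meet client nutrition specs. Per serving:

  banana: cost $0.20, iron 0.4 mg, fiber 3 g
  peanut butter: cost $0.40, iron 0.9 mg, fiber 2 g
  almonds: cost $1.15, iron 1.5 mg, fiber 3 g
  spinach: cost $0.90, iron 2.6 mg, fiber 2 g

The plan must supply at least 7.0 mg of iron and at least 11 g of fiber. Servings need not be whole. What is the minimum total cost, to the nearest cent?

$2.55

At the optimum either one food covers both requirements or two foods hit both targets exactly; no other combination can be cheaper.
banana only: max(7.0/0.4, 11/3) = 17.5 servings → $3.50.
peanut butter only: max(7.0/0.9, 11/2) = 7.778 servings → $3.11.
almonds only: max(7.0/1.5, 11/3) = 4.667 servings → $5.37.
spinach only: max(7.0/2.6, 11/2) = 5.5 servings → $4.95.
banana + peanut butter with both targets exact would need a negative amount; discard.
banana + almonds with both targets exact would need a negative amount; discard.
banana + spinach with both tight: 2.086 servings and 2.371 servings → $2.55.
peanut butter + almonds with both targets exact would need a negative amount; discard.
peanut butter + spinach with both tight: 4.294 servings and 1.206 servings → $2.80.
almonds + spinach with both tight: 3.042 servings and 0.9375 servings → $4.34.
So the least-cost plan costs $2.55.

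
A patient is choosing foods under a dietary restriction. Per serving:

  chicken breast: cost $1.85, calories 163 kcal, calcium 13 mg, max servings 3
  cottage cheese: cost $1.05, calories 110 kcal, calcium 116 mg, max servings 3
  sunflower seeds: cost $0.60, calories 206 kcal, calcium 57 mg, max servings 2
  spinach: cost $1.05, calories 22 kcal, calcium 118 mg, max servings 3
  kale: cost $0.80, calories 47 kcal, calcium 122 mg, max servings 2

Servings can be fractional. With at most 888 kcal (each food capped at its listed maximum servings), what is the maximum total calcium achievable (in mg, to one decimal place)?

Calcium per kcal: spinach 5.364, kale 2.596, cottage cheese 1.055, sunflower seeds 0.2767, chicken breast 0.07975.
Take 3 servings of spinach: uses 66 kcal, +354.0 mg calcium (running total 354.0 mg).
Take 2 servings of kale: uses 94 kcal, +244.0 mg calcium (running total 598.0 mg).
Take 3 servings of cottage cheese: uses 330 kcal, +348.0 mg calcium (running total 946.0 mg).
Take 1.932 servings of sunflower seeds: uses 398 kcal, +110.1 mg calcium (running total 1056.1 mg).
Filling greedily by calcium-per-kcal is optimal for one linear limit, giving 1056.1 mg.

1056.1 mg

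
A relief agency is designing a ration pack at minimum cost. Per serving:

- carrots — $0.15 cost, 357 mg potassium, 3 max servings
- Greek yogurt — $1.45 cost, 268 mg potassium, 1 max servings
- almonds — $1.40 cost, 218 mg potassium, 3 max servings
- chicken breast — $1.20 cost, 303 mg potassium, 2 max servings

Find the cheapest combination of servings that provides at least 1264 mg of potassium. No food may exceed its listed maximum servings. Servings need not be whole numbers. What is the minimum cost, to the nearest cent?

$1.21

Cost per mg of potassium: carrots $0.0004, chicken breast $0.0040, Greek yogurt $0.0054, almonds $0.0064.
Take 3 servings of carrots: +1071.0 mg potassium for $0.45 (total $0.45, still need 193.0 mg).
Take 0.637 servings of chicken breast: +193.0 mg potassium for $0.76 (total $1.21, still need 0.0 mg).
Greedy by cheapest-per-mg is optimal for a single linear constraint, so the minimum cost is $1.21.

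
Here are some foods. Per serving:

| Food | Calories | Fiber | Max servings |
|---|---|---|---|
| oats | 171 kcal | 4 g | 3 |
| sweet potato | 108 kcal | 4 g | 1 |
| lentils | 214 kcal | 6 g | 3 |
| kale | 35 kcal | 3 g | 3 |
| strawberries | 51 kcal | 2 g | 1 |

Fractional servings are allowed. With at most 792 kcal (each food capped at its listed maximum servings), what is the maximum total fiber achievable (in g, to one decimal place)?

29.8 g

Fiber per kcal: kale 0.08571, strawberries 0.03922, sweet potato 0.03704, lentils 0.02804, oats 0.02339.
Take 3 servings of kale: uses 105 kcal, +9.0 g fiber (running total 9.0 g).
Take 1 serving of strawberries: uses 51 kcal, +2.0 g fiber (running total 11.0 g).
Take 1 serving of sweet potato: uses 108 kcal, +4.0 g fiber (running total 15.0 g).
Take 2.467 servings of lentils: uses 528 kcal, +14.8 g fiber (running total 29.8 g).
Greedy by best ratio exhausts the calories allowance optimally: 29.8 g.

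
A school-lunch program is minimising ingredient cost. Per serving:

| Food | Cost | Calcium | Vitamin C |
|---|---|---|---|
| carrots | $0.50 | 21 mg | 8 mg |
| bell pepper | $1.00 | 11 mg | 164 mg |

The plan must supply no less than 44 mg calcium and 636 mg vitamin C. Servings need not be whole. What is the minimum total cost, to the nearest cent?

The cheapest plan sits at a corner of the feasible region — with two constraints it uses at most two foods.
carrots only: max(44/21, 636/8) = 79.5 servings → $39.75.
bell pepper only: max(44/11, 636/164) = 4 servings → $4.00.
carrots + bell pepper with both tight: 0.06555 servings and 3.875 servings → $3.91.
Cheapest feasible corner: $3.91.

$3.91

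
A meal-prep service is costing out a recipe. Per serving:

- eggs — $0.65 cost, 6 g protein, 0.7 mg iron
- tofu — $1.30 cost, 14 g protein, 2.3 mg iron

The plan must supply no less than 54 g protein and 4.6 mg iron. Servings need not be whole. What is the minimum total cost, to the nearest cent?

$5.01

eggs only: max(54/6, 4.6/0.7) = 9 servings → $5.85.
tofu only: max(54/14, 4.6/2.3) = 3.857 servings → $5.01.
eggs + tofu with both targets exact would need a negative amount; discard.
Cheapest feasible corner: $5.01.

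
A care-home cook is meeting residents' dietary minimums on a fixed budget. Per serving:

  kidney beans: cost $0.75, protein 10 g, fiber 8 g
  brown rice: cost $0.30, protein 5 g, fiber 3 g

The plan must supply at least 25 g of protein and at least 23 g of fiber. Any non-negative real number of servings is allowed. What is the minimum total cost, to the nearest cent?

Two binding constraints pin down two serving amounts, so the optimal mix uses at most two foods. The candidates are each food alone (scaled to the tighter of protein/fiber) and each pair with both constraints tight.
kidney beans only: max(25/10, 23/8) = 2.875 servings → $2.16.
brown rice only: max(25/5, 23/3) = 7.667 servings → $2.30.
kidney beans + brown rice: the both-tight solution has a negative serving — not a feasible corner.
Cheapest feasible corner: $2.16.

$2.16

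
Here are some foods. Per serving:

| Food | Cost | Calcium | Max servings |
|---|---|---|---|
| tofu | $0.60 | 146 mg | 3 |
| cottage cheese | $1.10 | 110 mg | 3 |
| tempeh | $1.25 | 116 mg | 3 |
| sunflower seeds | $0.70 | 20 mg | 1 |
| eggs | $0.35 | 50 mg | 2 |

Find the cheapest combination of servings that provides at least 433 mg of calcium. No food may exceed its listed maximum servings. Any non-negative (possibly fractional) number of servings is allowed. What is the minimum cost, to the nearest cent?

Cost per mg of calcium: tofu $0.0041, eggs $0.0070, cottage cheese $0.0100, tempeh $0.0108, sunflower seeds $0.0350.
Take 2.966 servings of tofu: +433.0 mg calcium for $1.78 (total $1.78, still need 0.0 mg).
Filling from the cheapest source first is optimal under one linear minimum: $1.78.

$1.78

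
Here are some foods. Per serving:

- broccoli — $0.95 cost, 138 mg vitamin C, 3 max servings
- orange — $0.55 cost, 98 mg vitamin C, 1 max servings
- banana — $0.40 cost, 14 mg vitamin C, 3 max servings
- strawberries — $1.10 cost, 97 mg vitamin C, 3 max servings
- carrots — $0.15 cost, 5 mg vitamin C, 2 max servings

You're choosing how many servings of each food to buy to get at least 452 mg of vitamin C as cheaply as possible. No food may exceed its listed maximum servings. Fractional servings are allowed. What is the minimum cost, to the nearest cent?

Cost per mg of vitamin C: orange $0.0056, broccoli $0.0069, strawberries $0.0113, banana $0.0286, carrots $0.0300.
Take 1 serving of orange: +98.0 mg vitamin C for $0.55 (total $0.55, still need 354.0 mg).
Take 2.565 servings of broccoli: +354.0 mg vitamin C for $2.44 (total $2.99, still need 0.0 mg).
Filling from the cheapest source first is optimal under one linear minimum: $2.99.

$2.99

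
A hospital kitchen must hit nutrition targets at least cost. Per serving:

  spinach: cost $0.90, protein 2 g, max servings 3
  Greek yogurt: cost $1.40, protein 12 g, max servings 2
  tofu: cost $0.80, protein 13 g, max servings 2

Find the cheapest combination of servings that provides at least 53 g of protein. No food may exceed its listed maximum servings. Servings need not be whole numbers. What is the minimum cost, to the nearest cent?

$5.75

Cost per g of protein: tofu $0.0615, Greek yogurt $0.1167, spinach $0.4500.
Take 2 servings of tofu: +26.0 g protein for $1.60 (total $1.60, still need 27.0 g).
Take 2 servings of Greek yogurt: +24.0 g protein for $2.80 (total $4.40, still need 3.0 g).
Take 1.5 servings of spinach: +3.0 g protein for $1.35 (total $5.75, still need 0.0 g).
Greedy by cheapest-per-g is optimal for a single linear constraint, so the minimum cost is $5.75.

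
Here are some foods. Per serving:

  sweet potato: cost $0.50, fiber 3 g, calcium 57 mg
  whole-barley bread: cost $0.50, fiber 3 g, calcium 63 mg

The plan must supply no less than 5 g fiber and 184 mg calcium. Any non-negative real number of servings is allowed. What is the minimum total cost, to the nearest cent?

For a min-cost LP with two ≥-constraints, a basic feasible solution has at most two positive variables.
sweet potato only: max(5/3, 184/57) = 3.228 servings → $1.61.
whole-barley bread only: max(5/3, 184/63) = 2.921 servings → $1.46.
sweet potato + whole-barley bread with both targets exact would need a negative amount; discard.
So the least-cost plan costs $1.46.

$1.46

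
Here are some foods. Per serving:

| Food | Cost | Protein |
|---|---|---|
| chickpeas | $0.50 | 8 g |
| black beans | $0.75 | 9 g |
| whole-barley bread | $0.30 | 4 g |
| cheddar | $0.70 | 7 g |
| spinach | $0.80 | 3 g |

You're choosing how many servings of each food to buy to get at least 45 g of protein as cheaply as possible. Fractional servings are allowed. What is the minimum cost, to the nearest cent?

Cost per g of protein: chickpeas $0.0625, whole-barley bread $0.0750, black beans $0.0833, cheddar $0.1000, spinach $0.2667.
With no serving limits, use only chickpeas: 45 g / 8 g = 5.625 servings × $0.50 = $2.81.

$2.81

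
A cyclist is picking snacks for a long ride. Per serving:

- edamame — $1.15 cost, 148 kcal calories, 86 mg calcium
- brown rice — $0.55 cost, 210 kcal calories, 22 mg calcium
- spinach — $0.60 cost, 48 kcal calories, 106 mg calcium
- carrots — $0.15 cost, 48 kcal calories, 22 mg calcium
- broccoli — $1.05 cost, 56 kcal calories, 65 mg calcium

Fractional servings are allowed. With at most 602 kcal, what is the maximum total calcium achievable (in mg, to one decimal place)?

1329.4 mg

Calcium per kcal: spinach 2.208, broccoli 1.161, edamame 0.5811, carrots 0.4583, brown rice 0.1048.
With no serving limits, spend the whole calories allowance on spinach: 602 kcal / 48 kcal × 106 mg = 1329.4 mg.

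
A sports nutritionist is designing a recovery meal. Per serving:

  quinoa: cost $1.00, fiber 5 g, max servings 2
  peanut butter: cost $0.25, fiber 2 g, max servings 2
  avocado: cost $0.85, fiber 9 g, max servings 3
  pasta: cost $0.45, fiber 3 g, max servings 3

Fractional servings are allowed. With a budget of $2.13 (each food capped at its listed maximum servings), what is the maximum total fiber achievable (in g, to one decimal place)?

22.6 g

Fiber per dollar: avocado 10.59, peanut butter 8, pasta 6.667, quinoa 5.
Take 2.506 servings of avocado: spends $2.13, +22.6 g fiber (running total 22.6 g).
Filling greedily by fiber-per-dollar is optimal for one linear limit, giving 22.6 g.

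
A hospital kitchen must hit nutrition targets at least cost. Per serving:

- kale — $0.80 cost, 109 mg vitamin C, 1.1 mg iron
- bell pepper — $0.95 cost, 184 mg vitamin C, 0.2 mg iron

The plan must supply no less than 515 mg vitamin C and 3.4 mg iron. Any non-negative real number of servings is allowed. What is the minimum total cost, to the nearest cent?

At the optimum either one food covers both requirements or two foods hit both targets exactly; no other combination can be cheaper.
kale only: max(515/109, 3.4/1.1) = 4.725 servings → $3.78.
bell pepper only: max(515/184, 3.4/0.2) = 17 servings → $16.15.
kale + bell pepper with both tight: 2.894 servings and 1.085 servings → $3.35.
Cheapest feasible corner: $3.35.

$3.35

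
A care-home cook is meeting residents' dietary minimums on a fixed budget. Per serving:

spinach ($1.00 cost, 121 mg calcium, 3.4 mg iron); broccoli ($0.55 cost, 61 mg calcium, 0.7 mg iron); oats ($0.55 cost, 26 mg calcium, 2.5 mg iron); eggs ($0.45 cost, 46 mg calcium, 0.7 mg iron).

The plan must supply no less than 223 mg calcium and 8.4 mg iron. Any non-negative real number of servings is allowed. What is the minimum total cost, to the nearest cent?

$2.25

For a min-cost LP with two ≥-constraints, a basic feasible solution has at most two positive variables.
spinach only: max(223/121, 8.4/3.4) = 2.471 servings → $2.47.
broccoli only: max(223/61, 8.4/0.7) = 12 servings → $6.60.
oats only: max(223/26, 8.4/2.5) = 8.577 servings → $4.72.
eggs only: max(223/46, 8.4/0.7) = 12 servings → $5.40.
spinach + broccoli: the both-tight solution has a negative serving — not a feasible corner.
spinach + oats with both tight: 1.584 servings and 1.206 servings → $2.25.
spinach + eggs with both targets exact would need a negative amount; discard.
broccoli + oats with both tight: 2.525 servings and 2.653 servings → $2.85.
broccoli + eggs with both targets exact would need a negative amount; discard.
oats + eggs with both tight: 2.379 servings and 3.503 servings → $2.88.
So the least-cost plan costs $2.25.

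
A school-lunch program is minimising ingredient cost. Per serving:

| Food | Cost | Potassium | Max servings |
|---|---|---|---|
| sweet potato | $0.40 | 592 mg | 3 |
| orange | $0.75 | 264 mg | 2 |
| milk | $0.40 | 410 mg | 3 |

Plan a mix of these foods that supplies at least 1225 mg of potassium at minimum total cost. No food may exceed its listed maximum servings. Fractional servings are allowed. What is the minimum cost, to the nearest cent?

$0.83

Cost per mg of potassium: sweet potato $0.0007, milk $0.0010, orange $0.0028.
Take 2.069 servings of sweet potato: +1225.0 mg potassium for $0.83 (total $0.83, still need 0.0 mg).
Greedy by cheapest-per-mg is optimal for a single linear constraint, so the minimum cost is $0.83.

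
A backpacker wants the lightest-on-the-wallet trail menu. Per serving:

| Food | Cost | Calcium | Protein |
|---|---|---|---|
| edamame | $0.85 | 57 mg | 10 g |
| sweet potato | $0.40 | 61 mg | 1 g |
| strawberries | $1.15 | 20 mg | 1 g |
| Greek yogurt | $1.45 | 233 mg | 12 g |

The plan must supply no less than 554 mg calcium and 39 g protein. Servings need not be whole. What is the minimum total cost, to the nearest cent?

$4.18

Two binding constraints pin down two serving amounts, so the optimal mix uses at most two foods. The candidates are each food alone (scaled to the tighter of calcium/protein) and each pair with both constraints tight.
edamame only: max(554/57, 39/10) = 9.719 servings → $8.26.
sweet potato only: max(554/61, 39/1) = 39 servings → $15.60.
strawberries only: max(554/20, 39/1) = 39 servings → $44.85.
Greek yogurt only: max(554/233, 39/12) = 3.25 servings → $4.71.
edamame + sweet potato with both tight: 3.3 servings and 5.998 servings → $5.20.
edamame + strawberries with both tight: 1.58 servings and 23.2 servings → $28.02.
edamame + Greek yogurt with both tight: 1.482 servings and 2.015 servings → $4.18.
sweet potato + strawberries: the both-tight solution has a negative serving — not a feasible corner.
sweet potato + Greek yogurt with both targets exact would need a negative amount; discard.
strawberries + Greek yogurt: intersection lies outside the first quadrant.
The minimum over all feasible corners is $4.18.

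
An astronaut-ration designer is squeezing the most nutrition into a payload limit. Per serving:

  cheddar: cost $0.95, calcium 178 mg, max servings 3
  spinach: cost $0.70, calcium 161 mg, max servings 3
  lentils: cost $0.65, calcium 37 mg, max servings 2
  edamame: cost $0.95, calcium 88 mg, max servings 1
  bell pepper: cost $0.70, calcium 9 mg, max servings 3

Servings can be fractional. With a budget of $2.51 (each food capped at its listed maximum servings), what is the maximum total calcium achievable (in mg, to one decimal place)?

Calcium per dollar: spinach 230, cheddar 187.4, edamame 92.63, lentils 56.92, bell pepper 12.86.
Take 3 servings of spinach: spends $2.10, +483.0 mg calcium (running total 483.0 mg).
Take 0.4316 servings of cheddar: spends $0.41, +76.8 mg calcium (running total 559.8 mg).
Filling greedily by calcium-per-dollar is optimal for one linear limit, giving 559.8 mg.

559.8 mg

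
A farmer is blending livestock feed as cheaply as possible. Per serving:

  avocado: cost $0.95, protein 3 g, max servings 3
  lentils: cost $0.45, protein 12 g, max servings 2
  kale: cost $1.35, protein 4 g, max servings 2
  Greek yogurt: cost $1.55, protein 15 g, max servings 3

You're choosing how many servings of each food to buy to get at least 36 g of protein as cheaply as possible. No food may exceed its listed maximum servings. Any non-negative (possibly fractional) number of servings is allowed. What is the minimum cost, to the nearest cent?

$2.14

Cost per g of protein: lentils $0.0375, Greek yogurt $0.1033, avocado $0.3167, kale $0.3375.
Take 2 servings of lentils: +24.0 g protein for $0.90 (total $0.90, still need 12.0 g).
Take 0.8 servings of Greek yogurt: +12.0 g protein for $1.24 (total $2.14, still need 0.0 g).
Filling from the cheapest source first is optimal under one linear minimum: $2.14.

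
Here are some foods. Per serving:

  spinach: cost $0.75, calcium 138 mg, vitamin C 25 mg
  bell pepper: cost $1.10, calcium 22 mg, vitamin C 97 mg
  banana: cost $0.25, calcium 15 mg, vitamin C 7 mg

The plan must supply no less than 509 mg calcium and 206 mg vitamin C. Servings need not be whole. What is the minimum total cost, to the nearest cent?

Compare the cost at each extreme point of the feasible region.
spinach only: max(509/138, 206/25) = 8.24 servings → $6.18.
bell pepper only: max(509/22, 206/97) = 23.14 servings → $25.45.
banana only: max(509/15, 206/7) = 33.93 servings → $8.48.
spinach + bell pepper with both tight: 3.493 servings and 1.223 servings → $3.97.
spinach + banana with both tight: 0.8003 servings and 26.57 servings → $7.24.
bell pepper + banana: the both-tight solution has a negative serving — not a feasible corner.
Cheapest feasible corner: $3.97.

$3.97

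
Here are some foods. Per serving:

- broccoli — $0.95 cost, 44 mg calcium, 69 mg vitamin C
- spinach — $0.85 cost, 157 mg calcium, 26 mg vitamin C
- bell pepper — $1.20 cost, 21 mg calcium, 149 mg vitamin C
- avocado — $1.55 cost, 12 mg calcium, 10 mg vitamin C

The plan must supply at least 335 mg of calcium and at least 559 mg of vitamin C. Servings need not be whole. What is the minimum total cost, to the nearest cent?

$5.57

A basic optimal solution has at most two foods positive. Try each food alone and each pair with both targets met exactly.
broccoli only: max(335/44, 559/69) = 8.101 servings → $7.70.
spinach only: max(335/157, 559/26) = 21.5 servings → $18.27.
bell pepper only: max(335/21, 559/149) = 15.95 servings → $19.14.
avocado only: max(335/12, 559/10) = 55.9 servings → $86.64.
broccoli + spinach: intersection lies outside the first quadrant.
broccoli + bell pepper with both tight: 7.475 servings and 0.29 servings → $7.45.
broccoli + avocado: the both-tight solution has a negative serving — not a feasible corner.
spinach + bell pepper with both tight: 1.671 servings and 3.46 servings → $5.57.
spinach + avocado with both targets exact would need a negative amount; discard.
bell pepper + avocado with both tight: 2.128 servings and 24.19 servings → $40.05.
Cheapest feasible corner: $5.57.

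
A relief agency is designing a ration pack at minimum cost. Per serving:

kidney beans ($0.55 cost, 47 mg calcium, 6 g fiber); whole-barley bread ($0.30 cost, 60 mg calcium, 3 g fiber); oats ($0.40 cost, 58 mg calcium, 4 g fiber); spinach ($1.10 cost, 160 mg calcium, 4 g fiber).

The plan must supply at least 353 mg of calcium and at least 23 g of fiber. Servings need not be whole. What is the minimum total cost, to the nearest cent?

$2.23

Minimising a linear cost over {calcium ≥ 353, fiber ≥ 23, servings ≥ 0} — the optimum is at a vertex, using one or two foods.
kidney beans only: max(353/47, 23/6) = 7.511 servings → $4.13.
whole-barley bread only: max(353/60, 23/3) = 7.667 servings → $2.30.
oats only: max(353/58, 23/4) = 6.086 servings → $2.43.
spinach only: max(353/160, 23/4) = 5.75 servings → $6.33.
kidney beans + whole-barley bread with both tight: 1.466 servings and 4.735 servings → $2.23.
kidney beans + oats with both targets exact would need a negative amount; discard.
kidney beans + spinach with both tight: 2.938 servings and 1.343 servings → $3.09.
whole-barley bread + oats with both tight: 1.182 servings and 4.864 servings → $2.30.
whole-barley bread + spinach: intersection lies outside the first quadrant.
oats + spinach with both tight: 5.559 servings and 0.1912 servings → $2.43.
Cheapest feasible corner: $2.23.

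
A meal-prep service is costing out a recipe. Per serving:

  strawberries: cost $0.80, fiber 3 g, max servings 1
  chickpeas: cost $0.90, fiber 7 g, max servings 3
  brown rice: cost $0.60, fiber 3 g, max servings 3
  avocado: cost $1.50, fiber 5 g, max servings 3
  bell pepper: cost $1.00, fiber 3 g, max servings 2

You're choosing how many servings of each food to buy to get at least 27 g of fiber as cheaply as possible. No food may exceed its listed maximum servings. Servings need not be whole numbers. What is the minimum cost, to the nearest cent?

$3.90

Cost per g of fiber: chickpeas $0.1286, brown rice $0.2000, strawberries $0.2667, avocado $0.3000, bell pepper $0.3333.
Take 3 servings of chickpeas: +21.0 g fiber for $2.70 (total $2.70, still need 6.0 g).
Take 2 servings of brown rice: +6.0 g fiber for $1.20 (total $3.90, still need 0.0 g).
Greedy by cheapest-per-g is optimal for a single linear constraint, so the minimum cost is $3.90.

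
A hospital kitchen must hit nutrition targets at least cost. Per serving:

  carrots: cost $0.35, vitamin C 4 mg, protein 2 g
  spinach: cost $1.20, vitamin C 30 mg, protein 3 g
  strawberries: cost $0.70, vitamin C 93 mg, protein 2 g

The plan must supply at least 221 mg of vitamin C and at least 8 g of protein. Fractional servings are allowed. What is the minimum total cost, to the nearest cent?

carrots only: max(221/4, 8/2) = 55.25 servings → $19.34.
spinach only: max(221/30, 8/3) = 7.367 servings → $8.84.
strawberries only: max(221/93, 8/2) = 4 servings → $2.80.
carrots + spinach: the both-tight solution has a negative serving — not a feasible corner.
carrots + strawberries with both tight: 1.697 servings and 2.303 servings → $2.21.
spinach + strawberries with both tight: 1.379 servings and 1.932 servings → $3.01.
The minimum over all feasible corners is $2.21.

$2.21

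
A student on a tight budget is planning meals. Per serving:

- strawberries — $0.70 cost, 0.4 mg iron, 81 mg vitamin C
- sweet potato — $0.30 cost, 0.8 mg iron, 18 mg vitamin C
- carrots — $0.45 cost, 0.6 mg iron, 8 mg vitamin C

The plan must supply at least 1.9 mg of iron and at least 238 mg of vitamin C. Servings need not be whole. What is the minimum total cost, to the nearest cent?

Minimising a linear cost over {iron ≥ 1.9, vitamin C ≥ 238, servings ≥ 0} — the optimum is at a vertex, using one or two foods.
strawberries only: max(1.9/0.4, 238/81) = 4.75 servings → $3.33.
sweet potato only: max(1.9/0.8, 238/18) = 13.22 servings → $3.97.
carrots only: max(1.9/0.6, 238/8) = 29.75 servings → $13.39.
strawberries + sweet potato with both tight: 2.712 servings and 1.019 servings → $2.20.
strawberries + carrots with both tight: 2.811 servings and 1.293 servings → $2.55.
sweet potato + carrots with both targets exact would need a negative amount; discard.
So the least-cost plan costs $2.20.

$2.20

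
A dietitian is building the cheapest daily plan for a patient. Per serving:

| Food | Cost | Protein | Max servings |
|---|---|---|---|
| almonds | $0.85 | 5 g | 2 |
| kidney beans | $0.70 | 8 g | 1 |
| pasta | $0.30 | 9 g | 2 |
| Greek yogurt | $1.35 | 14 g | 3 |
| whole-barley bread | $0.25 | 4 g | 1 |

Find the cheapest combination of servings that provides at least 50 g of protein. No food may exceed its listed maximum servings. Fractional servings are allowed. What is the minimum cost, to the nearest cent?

$3.48

Cost per g of protein: pasta $0.0333, whole-barley bread $0.0625, kidney beans $0.0875, Greek yogurt $0.0964, almonds $0.1700.
Take 2 servings of pasta: +18.0 g protein for $0.60 (total $0.60, still need 32.0 g).
Take 1 serving of whole-barley bread: +4.0 g protein for $0.25 (total $0.85, still need 28.0 g).
Take 1 serving of kidney beans: +8.0 g protein for $0.70 (total $1.55, still need 20.0 g).
Take 1.429 servings of Greek yogurt: +20.0 g protein for $1.93 (total $3.48, still need 0.0 g).
Filling from the cheapest source first is optimal under one linear minimum: $3.48.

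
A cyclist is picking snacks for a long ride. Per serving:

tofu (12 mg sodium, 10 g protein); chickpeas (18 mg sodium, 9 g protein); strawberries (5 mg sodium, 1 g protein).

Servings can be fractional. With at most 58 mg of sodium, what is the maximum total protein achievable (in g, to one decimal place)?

48.3 g

Protein per mg sodium: tofu 0.8333, chickpeas 0.5, strawberries 0.2.
With no serving limits, spend the whole sodium allowance on tofu: 58 mg / 12 mg × 10 g = 48.3 g.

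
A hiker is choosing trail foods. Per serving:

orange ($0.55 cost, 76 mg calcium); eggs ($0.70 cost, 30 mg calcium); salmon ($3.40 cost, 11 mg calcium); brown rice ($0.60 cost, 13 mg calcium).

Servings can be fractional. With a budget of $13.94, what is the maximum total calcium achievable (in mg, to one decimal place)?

1926.3 mg

Calcium per dollar: orange 138.2, eggs 42.86, brown rice 21.67, salmon 3.235.
With no serving limits, spend the whole cost allowance on orange: $13.94 / $0.55 × 76 mg = 1926.3 mg.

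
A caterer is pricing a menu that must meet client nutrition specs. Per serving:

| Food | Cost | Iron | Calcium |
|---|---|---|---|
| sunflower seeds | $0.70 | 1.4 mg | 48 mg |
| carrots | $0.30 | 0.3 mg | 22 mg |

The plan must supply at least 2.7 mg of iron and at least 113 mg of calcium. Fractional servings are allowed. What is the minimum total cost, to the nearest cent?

$1.61

For a min-cost LP with two ≥-constraints, a basic feasible solution has at most two positive variables.
sunflower seeds only: max(2.7/1.4, 113/48) = 2.354 servings → $1.65.
carrots only: max(2.7/0.3, 113/22) = 9 servings → $2.70.
sunflower seeds + carrots with both tight: 1.555 servings and 1.744 servings → $1.61.
The minimum over all feasible corners is $1.61.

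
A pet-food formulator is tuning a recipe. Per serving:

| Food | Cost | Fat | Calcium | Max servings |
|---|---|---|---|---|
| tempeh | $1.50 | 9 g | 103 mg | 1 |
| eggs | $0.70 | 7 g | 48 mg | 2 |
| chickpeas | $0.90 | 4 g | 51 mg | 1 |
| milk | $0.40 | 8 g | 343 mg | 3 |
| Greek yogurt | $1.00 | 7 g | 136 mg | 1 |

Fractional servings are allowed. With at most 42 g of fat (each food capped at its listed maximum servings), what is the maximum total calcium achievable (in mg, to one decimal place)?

Calcium per g fat: milk 42.88, Greek yogurt 19.43, chickpeas 12.75, tempeh 11.44, eggs 6.857.
Take 3 servings of milk: uses 24 g fat, +1029.0 mg calcium (running total 1029.0 mg).
Take 1 serving of Greek yogurt: uses 7 g fat, +136.0 mg calcium (running total 1165.0 mg).
Take 1 serving of chickpeas: uses 4 g fat, +51.0 mg calcium (running total 1216.0 mg).
Take 0.7778 servings of tempeh: uses 7 g fat, +80.1 mg calcium (running total 1296.1 mg).
Filling greedily by calcium-per-g fat is optimal for one linear limit, giving 1296.1 mg.

1296.1 mg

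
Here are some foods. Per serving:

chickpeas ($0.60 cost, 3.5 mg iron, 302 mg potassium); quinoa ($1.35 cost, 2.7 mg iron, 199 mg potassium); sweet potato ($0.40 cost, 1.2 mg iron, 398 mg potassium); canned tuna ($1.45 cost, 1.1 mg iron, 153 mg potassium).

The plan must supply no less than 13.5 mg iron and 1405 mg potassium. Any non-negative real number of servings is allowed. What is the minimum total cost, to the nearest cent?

$2.47

Minimising a linear cost over {iron ≥ 13.5, potassium ≥ 1405, servings ≥ 0} — the optimum is at a vertex, using one or two foods.
chickpeas only: max(13.5/3.5, 1405/302) = 4.652 servings → $2.79.
quinoa only: max(13.5/2.7, 1405/199) = 7.06 servings → $9.53.
sweet potato only: max(13.5/1.2, 1405/398) = 11.25 servings → $4.50.
canned tuna only: max(13.5/1.1, 1405/153) = 12.27 servings → $17.80.
chickpeas + quinoa: the both-tight solution has a negative serving — not a feasible corner.
chickpeas + sweet potato with both tight: 3.578 servings and 0.8155 servings → $2.47.
chickpeas + canned tuna with both tight: 2.558 servings and 4.134 servings → $7.53.
quinoa + sweet potato with both tight: 4.411 servings and 1.324 servings → $6.49.
quinoa + canned tuna with both tight: 2.678 servings and 5.7 servings → $11.88.
sweet potato + canned tuna with both targets exact would need a negative amount; discard.
The minimum over all feasible corners is $2.47.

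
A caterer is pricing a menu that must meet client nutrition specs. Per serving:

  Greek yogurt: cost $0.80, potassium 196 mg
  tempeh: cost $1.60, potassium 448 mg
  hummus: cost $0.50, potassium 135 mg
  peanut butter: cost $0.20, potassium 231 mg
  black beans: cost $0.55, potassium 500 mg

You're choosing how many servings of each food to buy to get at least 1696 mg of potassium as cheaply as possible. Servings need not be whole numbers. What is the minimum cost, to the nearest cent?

Cost per mg of potassium: peanut butter $0.0009, black beans $0.0011, tempeh $0.0036, hummus $0.0037, Greek yogurt $0.0041.
With no serving limits, use only peanut butter: 1696 mg / 231 mg = 7.342 servings × $0.20 = $1.47.

$1.47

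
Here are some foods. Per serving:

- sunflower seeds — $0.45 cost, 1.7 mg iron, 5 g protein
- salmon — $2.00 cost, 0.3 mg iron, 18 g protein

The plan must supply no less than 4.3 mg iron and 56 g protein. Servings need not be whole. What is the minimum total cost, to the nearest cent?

$5.04

At the optimum either one food covers both requirements or two foods hit both targets exactly; no other combination can be cheaper.
sunflower seeds only: max(4.3/1.7, 56/5) = 11.2 servings → $5.04.
salmon only: max(4.3/0.3, 56/18) = 14.33 servings → $28.67.
sunflower seeds + salmon with both tight: 2.082 servings and 2.533 servings → $6.00.
The minimum over all feasible corners is $5.04.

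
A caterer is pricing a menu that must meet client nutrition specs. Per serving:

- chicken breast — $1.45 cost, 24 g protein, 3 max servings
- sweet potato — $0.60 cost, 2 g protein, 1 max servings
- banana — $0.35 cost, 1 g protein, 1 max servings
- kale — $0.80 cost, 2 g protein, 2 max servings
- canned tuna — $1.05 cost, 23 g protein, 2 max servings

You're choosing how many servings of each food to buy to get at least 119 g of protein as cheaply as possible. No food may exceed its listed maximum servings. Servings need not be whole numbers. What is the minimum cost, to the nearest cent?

$6.75

Cost per g of protein: canned tuna $0.0457, chicken breast $0.0604, sweet potato $0.3000, banana $0.3500, kale $0.4000.
Take 2 servings of canned tuna: +46.0 g protein for $2.10 (total $2.10, still need 73.0 g).
Take 3 servings of chicken breast: +72.0 g protein for $4.35 (total $6.45, still need 1.0 g).
Take 0.5 servings of sweet potato: +1.0 g protein for $0.30 (total $6.75, still need 0.0 g).
Filling from the cheapest source first is optimal under one linear minimum: $6.75.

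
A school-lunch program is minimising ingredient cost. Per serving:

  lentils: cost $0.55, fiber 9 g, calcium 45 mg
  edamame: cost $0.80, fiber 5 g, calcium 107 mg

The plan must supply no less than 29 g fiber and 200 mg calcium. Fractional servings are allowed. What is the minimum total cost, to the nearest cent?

lentils only: max(29/9, 200/45) = 4.444 servings → $2.44.
edamame only: max(29/5, 200/107) = 5.8 servings → $4.64.
lentils + edamame with both tight: 2.85 servings and 0.6707 servings → $2.10.
So the least-cost plan costs $2.10.

$2.10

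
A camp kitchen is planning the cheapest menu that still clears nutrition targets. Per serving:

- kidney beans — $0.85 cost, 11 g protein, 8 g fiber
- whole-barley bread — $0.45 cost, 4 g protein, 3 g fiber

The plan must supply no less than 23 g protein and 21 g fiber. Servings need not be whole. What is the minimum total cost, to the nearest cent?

kidney beans only: max(23/11, 21/8) = 2.625 servings → $2.23.
whole-barley bread only: max(23/4, 21/3) = 7 servings → $3.15.
kidney beans + whole-barley bread: the both-tight solution has a negative serving — not a feasible corner.
So the least-cost plan costs $2.23.

$2.23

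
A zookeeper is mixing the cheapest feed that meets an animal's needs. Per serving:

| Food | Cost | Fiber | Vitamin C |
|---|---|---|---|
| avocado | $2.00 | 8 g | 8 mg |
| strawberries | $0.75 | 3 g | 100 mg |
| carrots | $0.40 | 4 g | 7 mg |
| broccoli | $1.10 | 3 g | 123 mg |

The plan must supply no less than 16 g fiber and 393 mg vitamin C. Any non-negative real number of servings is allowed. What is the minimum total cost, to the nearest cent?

$3.33

An LP optimum is at a vertex; with two nutrient constraints at most two foods are used. Check each candidate.
avocado only: max(16/8, 393/8) = 49.12 servings → $98.25.
strawberries only: max(16/3, 393/100) = 5.333 servings → $4.00.
carrots only: max(16/4, 393/7) = 56.14 servings → $22.46.
broccoli only: max(16/3, 393/123) = 5.333 servings → $5.87.
avocado + strawberries with both tight: 0.5425 servings and 3.887 servings → $4.00.
avocado + carrots: intersection lies outside the first quadrant.
avocado + broccoli with both tight: 0.8219 servings and 3.142 servings → $5.10.
strawberries + carrots with both tight: 3.852 servings and 1.111 servings → $3.33.
strawberries + broccoli with both targets exact would need a negative amount; discard.
carrots + broccoli with both tight: 1.675 servings and 3.1 servings → $4.08.
Cheapest feasible corner: $3.33.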